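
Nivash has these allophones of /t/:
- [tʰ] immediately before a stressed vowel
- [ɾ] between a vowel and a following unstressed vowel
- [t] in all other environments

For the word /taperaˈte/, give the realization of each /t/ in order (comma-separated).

[t], [tʰ]

Occurrence 1 (position 1): no conditioning environment matches → elsewhere allophone [t].
Occurrence 2 (position 7): immediately before a stressed vowel → [tʰ].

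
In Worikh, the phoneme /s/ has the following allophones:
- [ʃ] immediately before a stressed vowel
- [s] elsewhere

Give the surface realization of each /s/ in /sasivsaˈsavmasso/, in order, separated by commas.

[s], [s], [s], [ʃ], [s], [s]

Occurrence 1 (position 1): no conditioning environment matches → elsewhere allophone [s].
Occurrence 2 (position 3): no conditioning environment matches → elsewhere allophone [s].
Occurrence 3 (position 6): no conditioning environment matches → elsewhere allophone [s].
Occurrence 4 (position 8): immediately before a stressed vowel → [ʃ].
Occurrence 5 (position 13): no conditioning environment matches → elsewhere allophone [s].
Occurrence 6 (position 14): no conditioning environment matches → elsewhere allophone [s].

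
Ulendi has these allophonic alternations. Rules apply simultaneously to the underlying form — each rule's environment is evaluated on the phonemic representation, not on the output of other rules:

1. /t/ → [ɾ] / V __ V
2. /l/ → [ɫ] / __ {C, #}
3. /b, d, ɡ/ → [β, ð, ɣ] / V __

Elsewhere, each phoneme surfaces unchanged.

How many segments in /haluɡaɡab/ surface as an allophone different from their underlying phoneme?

3

Segments that undergo a rule: /ɡ/ → [ɣ] (rule 3); /ɡ/ → [ɣ] (rule 3); /b/ → [β] (rule 3).
All other segments surface unchanged.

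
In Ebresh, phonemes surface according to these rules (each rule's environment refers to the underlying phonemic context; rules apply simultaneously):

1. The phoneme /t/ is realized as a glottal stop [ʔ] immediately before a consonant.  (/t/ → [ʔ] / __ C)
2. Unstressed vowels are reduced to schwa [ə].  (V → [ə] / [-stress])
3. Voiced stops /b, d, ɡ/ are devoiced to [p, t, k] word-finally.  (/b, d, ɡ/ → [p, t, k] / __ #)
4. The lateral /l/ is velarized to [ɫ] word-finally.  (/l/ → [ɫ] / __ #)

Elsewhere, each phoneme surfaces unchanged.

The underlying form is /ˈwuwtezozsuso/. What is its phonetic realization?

[ˈwuwtəzəzsəsə]

/w/ (word-initial): no rule targets it → [w].
/u/ (between /w/ and /w/): rule 2 targets it, but not in an unstressed syllable → unchanged [u].
/w/ — not in any rule's target class → [w].
/t/ — between /w/ and /e/; rule 1 does not apply here → [t].
/e/ (between /t/ and /z/) occurs in an unstressed syllable → [ə] by rule 2.
/z/ stays [z].
Rule 2 applies to /o/ (between /z/ and /z/: in an unstressed syllable) → [ə].
/z/ (between /o/ and /s/) is unaffected → [z].
/s/ stays [s].
/u/ — between /s/ and /s/, in an unstressed syllable — surfaces as [ə] (rule 2).
/s/ — not in any rule's target class → [s].
/o/ meets the environment for rule 2 (in an unstressed syllable) → [ə].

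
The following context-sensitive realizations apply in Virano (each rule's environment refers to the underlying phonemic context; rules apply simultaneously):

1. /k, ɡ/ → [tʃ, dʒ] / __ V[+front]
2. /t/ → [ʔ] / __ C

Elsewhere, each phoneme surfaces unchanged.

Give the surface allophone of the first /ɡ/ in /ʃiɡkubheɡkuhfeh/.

[ɡ]

/ɡ/ (between /i/ and /k/) fails the environment for rule 1, so it stays [ɡ].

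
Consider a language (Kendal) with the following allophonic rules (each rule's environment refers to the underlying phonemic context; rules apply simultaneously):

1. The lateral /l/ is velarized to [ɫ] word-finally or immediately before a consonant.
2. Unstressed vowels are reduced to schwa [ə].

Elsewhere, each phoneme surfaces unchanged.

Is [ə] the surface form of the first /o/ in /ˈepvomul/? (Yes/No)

Yes

/o/ meets the environment for rule 2 (in an unstressed syllable) → [ə].
The actual realization is [ə], which matches [ə].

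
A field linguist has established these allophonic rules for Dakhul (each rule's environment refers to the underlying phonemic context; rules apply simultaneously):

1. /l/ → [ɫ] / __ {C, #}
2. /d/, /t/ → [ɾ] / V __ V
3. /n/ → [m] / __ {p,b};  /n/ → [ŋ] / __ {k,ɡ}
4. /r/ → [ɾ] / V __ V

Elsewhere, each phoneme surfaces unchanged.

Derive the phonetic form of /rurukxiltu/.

/r/ (word-initial) fails the environment for rule 4, so it stays [r].
/u/ — not in any rule's target class → [u].
/r/ (between /u/ and /u/): between two vowels, so rule 4 applies → [ɾ].
/u/ (between /r/ and /k/) is unaffected → [u].
/k/ — not in any rule's target class → [k].
/x/ — not in any rule's target class → [x].
/i/ stays [i].
/l/ meets the environment for rule 1 (word-finally or immediately before a consonant) → [ɫ].
/t/ (between /l/ and /u/) fails the environment for rule 2, so it stays [t].
/u/ stays [u].

[ruɾukxiɫtu]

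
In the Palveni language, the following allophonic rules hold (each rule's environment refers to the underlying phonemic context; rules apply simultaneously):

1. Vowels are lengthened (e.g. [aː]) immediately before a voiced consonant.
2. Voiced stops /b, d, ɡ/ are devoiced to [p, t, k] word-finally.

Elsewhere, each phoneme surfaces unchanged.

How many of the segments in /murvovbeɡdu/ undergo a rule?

3

Segments that undergo a rule: /u/ → [uː] (rule 1); /o/ → [oː] (rule 1); /e/ → [eː] (rule 1).
All other segments surface unchanged.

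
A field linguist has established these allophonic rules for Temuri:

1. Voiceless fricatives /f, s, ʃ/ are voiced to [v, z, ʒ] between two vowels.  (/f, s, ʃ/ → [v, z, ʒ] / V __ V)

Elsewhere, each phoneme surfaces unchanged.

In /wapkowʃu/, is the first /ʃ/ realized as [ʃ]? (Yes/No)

Yes

/ʃ/ (between /w/ and /u/): rule 1 targets it, but not between two vowels → unchanged [ʃ].
The actual realization is [ʃ], which matches [ʃ].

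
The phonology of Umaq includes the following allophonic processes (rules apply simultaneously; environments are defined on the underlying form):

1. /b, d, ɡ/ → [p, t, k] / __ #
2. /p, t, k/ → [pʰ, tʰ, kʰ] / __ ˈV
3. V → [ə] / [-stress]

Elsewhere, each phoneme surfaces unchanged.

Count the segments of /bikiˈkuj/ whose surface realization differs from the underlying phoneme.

3

Segments that undergo a rule: /i/ → [ə] (rule 3); /i/ → [ə] (rule 3); /k/ → [kʰ] (rule 2).
All other segments surface unchanged.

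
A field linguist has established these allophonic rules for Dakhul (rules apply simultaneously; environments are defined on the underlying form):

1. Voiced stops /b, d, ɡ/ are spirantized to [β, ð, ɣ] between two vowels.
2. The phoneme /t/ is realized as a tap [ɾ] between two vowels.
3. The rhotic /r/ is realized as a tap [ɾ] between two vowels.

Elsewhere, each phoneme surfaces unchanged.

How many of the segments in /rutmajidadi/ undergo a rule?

2

Segments that undergo a rule: /d/ → [ð] (rule 1); /d/ → [ð] (rule 1).
All other segments surface unchanged.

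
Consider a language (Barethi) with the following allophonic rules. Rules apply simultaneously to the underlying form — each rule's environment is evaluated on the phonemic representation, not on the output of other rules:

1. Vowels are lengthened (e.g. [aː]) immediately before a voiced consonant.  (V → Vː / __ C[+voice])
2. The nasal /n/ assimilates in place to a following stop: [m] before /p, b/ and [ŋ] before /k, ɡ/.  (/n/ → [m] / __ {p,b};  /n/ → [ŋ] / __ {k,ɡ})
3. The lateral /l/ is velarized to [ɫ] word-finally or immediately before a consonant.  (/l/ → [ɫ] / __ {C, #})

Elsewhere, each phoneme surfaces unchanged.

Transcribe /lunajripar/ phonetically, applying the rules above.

/l/ (word-initial): rule 3 targets it, but not word-finally or immediately before a consonant → unchanged [l].
/u/ meets the environment for rule 1 (before a voiced consonant) → [uː].
/n/ (between /u/ and /a/): rule 2 targets it, but not before a labial or velar stop → unchanged [n].
/a/ meets the environment for rule 1 (before a voiced consonant) → [aː].
/i/ (between /r/ and /p/): rule 1 targets it, but not before a voiced consonant → unchanged [i].
/a/ — between /p/ and /r/, before a voiced consonant — surfaces as [aː] (rule 1).

[luːnaːjripaːr]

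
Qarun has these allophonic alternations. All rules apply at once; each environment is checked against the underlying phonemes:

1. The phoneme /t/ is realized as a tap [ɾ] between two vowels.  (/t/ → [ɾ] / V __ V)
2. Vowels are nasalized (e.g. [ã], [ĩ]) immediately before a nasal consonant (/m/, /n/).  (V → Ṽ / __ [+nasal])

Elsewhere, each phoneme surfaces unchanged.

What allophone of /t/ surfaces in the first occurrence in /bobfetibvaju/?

[ɾ]

/t/ meets the environment for rule 1 (between two vowels) → [ɾ].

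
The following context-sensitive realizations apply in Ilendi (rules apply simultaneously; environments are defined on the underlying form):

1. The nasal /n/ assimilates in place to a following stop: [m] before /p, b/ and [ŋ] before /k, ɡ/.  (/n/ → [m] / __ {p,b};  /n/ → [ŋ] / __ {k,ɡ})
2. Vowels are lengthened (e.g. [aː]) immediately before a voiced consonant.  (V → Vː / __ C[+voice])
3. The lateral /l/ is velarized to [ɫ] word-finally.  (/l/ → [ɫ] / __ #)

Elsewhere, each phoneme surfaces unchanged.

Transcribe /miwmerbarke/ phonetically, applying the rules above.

[miːwmeːrbaːrke]

/m/ (word-initial) is unaffected → [m].
/i/ meets the environment for rule 2 (before a voiced consonant) → [iː].
/w/ stays [w].
/m/ (between /w/ and /e/) is unaffected → [m].
/e/ meets the environment for rule 2 (before a voiced consonant) → [eː].
/r/ (between /e/ and /b/): no rule targets it → [r].
/b/ (between /r/ and /a/): no rule targets it → [b].
/a/ (between /b/ and /r/): before a voiced consonant, so rule 2 applies → [aː].
/r/ stays [r].
/k/ stays [k].
/e/ — word-final; rule 2 does not apply here → [e].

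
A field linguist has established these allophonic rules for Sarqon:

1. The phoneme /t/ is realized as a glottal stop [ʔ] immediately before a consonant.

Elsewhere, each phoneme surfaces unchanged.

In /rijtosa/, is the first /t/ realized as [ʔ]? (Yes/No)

/t/ (between /j/ and /o/): rule 1 targets it, but not immediately before a consonant → unchanged [t].
The actual realization is [t], not [ʔ].

No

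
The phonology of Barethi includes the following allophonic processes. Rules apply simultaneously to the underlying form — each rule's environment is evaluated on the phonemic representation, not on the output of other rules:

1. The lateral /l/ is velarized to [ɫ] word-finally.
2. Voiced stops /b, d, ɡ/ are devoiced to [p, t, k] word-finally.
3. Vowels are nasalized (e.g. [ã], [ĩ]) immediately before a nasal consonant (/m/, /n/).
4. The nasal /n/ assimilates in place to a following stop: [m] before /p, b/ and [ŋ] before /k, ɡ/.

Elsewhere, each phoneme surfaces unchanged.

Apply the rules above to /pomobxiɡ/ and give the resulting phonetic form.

[põmobxik]

/p/ (word-initial) is unaffected → [p].
/o/ (between /p/ and /m/): before a nasal consonant, so rule 3 applies → [õ].
/m/ — not in any rule's target class → [m].
/o/ (between /m/ and /b/) is in the target of rule 3 but the environment (before a nasal consonant) is not met → [o].
/b/ (between /o/ and /x/): rule 2 targets it, but not word-finally → unchanged [b].
/x/ stays [x].
/i/ (between /x/ and /ɡ/) fails the environment for rule 3, so it stays [i].
/ɡ/ meets the environment for rule 2 (word-finally) → [k].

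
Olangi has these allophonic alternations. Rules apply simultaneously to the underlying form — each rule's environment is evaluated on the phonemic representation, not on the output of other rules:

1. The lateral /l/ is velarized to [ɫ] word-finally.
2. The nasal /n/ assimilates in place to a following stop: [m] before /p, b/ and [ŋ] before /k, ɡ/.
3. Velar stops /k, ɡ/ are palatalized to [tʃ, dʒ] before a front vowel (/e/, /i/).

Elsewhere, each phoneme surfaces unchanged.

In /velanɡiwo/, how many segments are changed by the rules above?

Segments that undergo a rule: /n/ → [ŋ] (rule 2); /ɡ/ → [dʒ] (rule 3).
All other segments surface unchanged.

2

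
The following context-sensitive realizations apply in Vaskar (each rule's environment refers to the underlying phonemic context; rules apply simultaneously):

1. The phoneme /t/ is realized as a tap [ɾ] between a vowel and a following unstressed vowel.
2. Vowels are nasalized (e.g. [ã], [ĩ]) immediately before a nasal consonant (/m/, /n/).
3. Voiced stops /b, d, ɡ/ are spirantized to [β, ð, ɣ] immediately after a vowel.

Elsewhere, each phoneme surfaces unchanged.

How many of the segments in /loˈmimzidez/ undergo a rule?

3

Segments that undergo a rule: /o/ → [õ] (rule 2); /i/ → [ĩ] (rule 2); /d/ → [ð] (rule 3).
All other segments surface unchanged.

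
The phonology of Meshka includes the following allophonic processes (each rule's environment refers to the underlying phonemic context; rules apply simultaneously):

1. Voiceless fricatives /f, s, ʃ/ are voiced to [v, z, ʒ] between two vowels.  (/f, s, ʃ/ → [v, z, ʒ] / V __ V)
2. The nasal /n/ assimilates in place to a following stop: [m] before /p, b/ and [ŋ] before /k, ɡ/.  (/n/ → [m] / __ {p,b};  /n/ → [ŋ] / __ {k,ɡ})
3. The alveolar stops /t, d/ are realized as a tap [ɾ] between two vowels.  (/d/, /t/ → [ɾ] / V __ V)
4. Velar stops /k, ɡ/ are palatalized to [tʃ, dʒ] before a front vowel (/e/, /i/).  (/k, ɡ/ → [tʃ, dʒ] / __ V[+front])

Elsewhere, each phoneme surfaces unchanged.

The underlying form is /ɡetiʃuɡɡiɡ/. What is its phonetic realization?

[dʒeɾiʒuɡdʒiɡ]

/ɡ/ (word-initial): before a front vowel, so rule 4 applies → [dʒ].
/e/ — not in any rule's target class → [e].
/t/ (between /e/ and /i/) occurs between two vowels → [ɾ] by rule 3.
/i/ stays [i].
/ʃ/ (between /i/ and /u/) occurs between two vowels → [ʒ] by rule 1.
/u/ (between /ʃ/ and /ɡ/): no rule targets it → [u].
/ɡ/ (between /u/ and /ɡ/): rule 4 targets it, but not before a front vowel → unchanged [ɡ].
/ɡ/ (between /ɡ/ and /i/) occurs before a front vowel → [dʒ] by rule 4.
/i/ (between /ɡ/ and /ɡ/): no rule targets it → [i].
/ɡ/ (word-final) is in the target of rule 4 but the environment (before a front vowel) is not met → [ɡ].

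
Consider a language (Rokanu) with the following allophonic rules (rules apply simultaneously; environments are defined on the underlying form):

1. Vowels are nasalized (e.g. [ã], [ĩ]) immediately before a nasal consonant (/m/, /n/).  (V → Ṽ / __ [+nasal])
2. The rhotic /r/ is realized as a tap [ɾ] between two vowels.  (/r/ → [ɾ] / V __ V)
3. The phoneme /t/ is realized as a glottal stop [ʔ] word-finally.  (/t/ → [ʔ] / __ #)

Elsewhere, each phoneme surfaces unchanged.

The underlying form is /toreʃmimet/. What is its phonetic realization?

[toɾeʃmĩmeʔ]

/t/ (word-initial) fails the environment for rule 3, so it stays [t].
/o/ (between /t/ and /r/): rule 1 targets it, but not before a nasal consonant → unchanged [o].
/r/ meets the environment for rule 2 (between two vowels) → [ɾ].
/e/ (between /r/ and /ʃ/): rule 1 targets it, but not before a nasal consonant → unchanged [e].
/ʃ/ — not in any rule's target class → [ʃ].
/m/ stays [m].
/i/ (between /m/ and /m/) occurs before a nasal consonant → [ĩ] by rule 1.
/m/ (between /i/ and /e/) is unaffected → [m].
/e/ (between /m/ and /t/) fails the environment for rule 1, so it stays [e].
/t/ (word-final) occurs word-finally → [ʔ] by rule 3.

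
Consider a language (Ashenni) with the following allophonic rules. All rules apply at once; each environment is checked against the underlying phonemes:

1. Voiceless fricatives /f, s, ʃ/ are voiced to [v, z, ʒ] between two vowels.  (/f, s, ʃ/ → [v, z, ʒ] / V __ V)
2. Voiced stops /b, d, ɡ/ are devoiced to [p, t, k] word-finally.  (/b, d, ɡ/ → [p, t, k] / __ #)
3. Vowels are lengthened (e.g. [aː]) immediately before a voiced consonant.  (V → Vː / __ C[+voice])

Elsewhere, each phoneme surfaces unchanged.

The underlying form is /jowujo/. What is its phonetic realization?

[joːwuːjo]

/j/ — not in any rule's target class → [j].
/o/ meets the environment for rule 3 (before a voiced consonant) → [oː].
/w/ (between /o/ and /u/): no rule targets it → [w].
/u/ — between /w/ and /j/, before a voiced consonant — surfaces as [uː] (rule 3).
/j/ stays [j].
/o/ — word-final; rule 3 does not apply here → [o].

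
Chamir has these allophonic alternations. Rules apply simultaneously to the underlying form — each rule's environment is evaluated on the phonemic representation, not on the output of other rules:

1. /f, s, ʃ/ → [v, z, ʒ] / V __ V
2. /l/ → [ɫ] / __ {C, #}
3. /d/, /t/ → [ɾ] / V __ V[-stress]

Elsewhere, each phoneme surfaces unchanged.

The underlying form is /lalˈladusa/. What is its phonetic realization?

/l/ — word-initial; rule 2 does not apply here → [l].
/a/ (between /l/ and /l/) is unaffected → [a].
Rule 2 applies to /l/ (between /a/ and /l/: word-finally or immediately before a consonant) → [ɫ].
/l/ (between /l/ and /a/): rule 2 targets it, but not word-finally or immediately before a consonant → unchanged [l].
/a/ stays [a].
/d/ meets the environment for rule 3 (between a vowel and a following unstressed vowel) → [ɾ].
/u/ — not in any rule's target class → [u].
/s/ — between /u/ and /a/, between two vowels — surfaces as [z] (rule 1).
/a/ stays [a].

[laɫˈlaɾuza]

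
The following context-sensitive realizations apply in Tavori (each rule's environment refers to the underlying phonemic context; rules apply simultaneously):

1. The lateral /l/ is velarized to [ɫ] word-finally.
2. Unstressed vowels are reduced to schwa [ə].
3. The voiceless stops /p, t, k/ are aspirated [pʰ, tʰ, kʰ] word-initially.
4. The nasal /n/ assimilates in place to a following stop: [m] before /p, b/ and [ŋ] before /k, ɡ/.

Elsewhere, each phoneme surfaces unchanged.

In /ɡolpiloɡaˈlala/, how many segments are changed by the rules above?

Segments that undergo a rule: /o/ → [ə] (rule 2); /i/ → [ə] (rule 2); /o/ → [ə] (rule 2); /a/ → [ə] (rule 2); /a/ → [ə] (rule 2).
All other segments surface unchanged.

5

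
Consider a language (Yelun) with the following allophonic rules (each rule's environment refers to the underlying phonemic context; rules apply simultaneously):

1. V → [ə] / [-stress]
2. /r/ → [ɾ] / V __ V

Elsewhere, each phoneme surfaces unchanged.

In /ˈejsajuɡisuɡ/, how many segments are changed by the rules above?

4

Segments that undergo a rule: /a/ → [ə] (rule 1); /u/ → [ə] (rule 1); /i/ → [ə] (rule 1); /u/ → [ə] (rule 1).
All other segments surface unchanged.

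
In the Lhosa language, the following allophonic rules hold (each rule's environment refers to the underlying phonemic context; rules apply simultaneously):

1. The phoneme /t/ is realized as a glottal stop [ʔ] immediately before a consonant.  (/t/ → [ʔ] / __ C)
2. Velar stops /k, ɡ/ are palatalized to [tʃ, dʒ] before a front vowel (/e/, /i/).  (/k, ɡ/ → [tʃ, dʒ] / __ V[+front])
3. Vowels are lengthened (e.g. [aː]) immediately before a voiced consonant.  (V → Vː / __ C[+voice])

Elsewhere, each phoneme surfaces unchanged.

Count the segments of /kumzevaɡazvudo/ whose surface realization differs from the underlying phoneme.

Segments that undergo a rule: /u/ → [uː] (rule 3); /e/ → [eː] (rule 3); /a/ → [aː] (rule 3); /a/ → [aː] (rule 3); /u/ → [uː] (rule 3).
All other segments surface unchanged.

5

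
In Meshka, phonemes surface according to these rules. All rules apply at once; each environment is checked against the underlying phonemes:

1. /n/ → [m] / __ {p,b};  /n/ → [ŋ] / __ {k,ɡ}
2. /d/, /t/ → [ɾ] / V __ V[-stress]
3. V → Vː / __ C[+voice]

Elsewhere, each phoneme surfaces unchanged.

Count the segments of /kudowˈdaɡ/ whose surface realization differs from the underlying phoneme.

Segments that undergo a rule: /u/ → [uː] (rule 3); /d/ → [ɾ] (rule 2); /o/ → [oː] (rule 3); /a/ → [aː] (rule 3).
All other segments surface unchanged.

4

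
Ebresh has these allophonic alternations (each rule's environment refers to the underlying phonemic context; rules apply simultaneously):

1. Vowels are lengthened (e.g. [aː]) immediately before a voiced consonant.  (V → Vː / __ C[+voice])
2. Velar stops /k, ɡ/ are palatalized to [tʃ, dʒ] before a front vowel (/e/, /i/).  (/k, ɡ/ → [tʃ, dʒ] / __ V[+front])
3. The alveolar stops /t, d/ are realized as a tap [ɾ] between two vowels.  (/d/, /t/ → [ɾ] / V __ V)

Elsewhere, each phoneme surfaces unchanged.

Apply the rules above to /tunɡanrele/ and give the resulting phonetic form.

[tuːnɡaːnreːle]

/t/ — word-initial; rule 3 does not apply here → [t].
/u/ (between /t/ and /n/): before a voiced consonant, so rule 1 applies → [uː].
/n/ — not in any rule's target class → [n].
/ɡ/ — between /n/ and /a/; rule 2 does not apply here → [ɡ].
/a/ — between /ɡ/ and /n/, before a voiced consonant — surfaces as [aː] (rule 1).
/n/ (between /a/ and /r/): no rule targets it → [n].
/r/ stays [r].
/e/ (between /r/ and /l/) occurs before a voiced consonant → [eː] by rule 1.
/l/ stays [l].
/e/ (word-final) is in the target of rule 1 but the environment (before a voiced consonant) is not met → [e].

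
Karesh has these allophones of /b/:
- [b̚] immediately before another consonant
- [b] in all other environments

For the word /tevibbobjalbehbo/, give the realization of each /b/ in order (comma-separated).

[b̚], [b], [b̚], [b], [b]

Occurrence 1 (position 5): immediately before another consonant → [b̚].
Occurrence 2 (position 6): no conditioning environment matches → elsewhere allophone [b].
Occurrence 3 (position 8): immediately before another consonant → [b̚].
Occurrence 4 (position 12): no conditioning environment matches → elsewhere allophone [b].
Occurrence 5 (position 15): no conditioning environment matches → elsewhere allophone [b].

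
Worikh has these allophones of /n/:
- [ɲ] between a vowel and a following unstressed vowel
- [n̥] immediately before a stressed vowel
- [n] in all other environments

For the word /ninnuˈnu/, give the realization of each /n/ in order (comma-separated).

[n], [n], [n], [n̥]

Occurrence 1 (position 1): no conditioning environment matches → elsewhere allophone [n].
Occurrence 2 (position 3): no conditioning environment matches → elsewhere allophone [n].
Occurrence 3 (position 4): no conditioning environment matches → elsewhere allophone [n].
Occurrence 4 (position 6): immediately before a stressed vowel → [n̥].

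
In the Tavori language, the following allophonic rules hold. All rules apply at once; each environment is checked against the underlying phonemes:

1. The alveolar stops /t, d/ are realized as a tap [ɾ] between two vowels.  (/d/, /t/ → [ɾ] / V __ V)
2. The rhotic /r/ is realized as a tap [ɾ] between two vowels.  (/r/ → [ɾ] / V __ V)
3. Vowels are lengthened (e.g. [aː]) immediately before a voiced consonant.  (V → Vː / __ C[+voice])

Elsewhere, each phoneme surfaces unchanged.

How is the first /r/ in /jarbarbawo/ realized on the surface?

/r/ (between /a/ and /b/) fails the environment for rule 2, so it stays [r].

[r]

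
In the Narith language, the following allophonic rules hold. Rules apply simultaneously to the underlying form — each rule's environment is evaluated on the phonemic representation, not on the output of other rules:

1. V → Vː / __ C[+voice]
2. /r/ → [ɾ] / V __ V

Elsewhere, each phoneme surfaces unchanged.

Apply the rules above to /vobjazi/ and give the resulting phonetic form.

/o/ (between /v/ and /b/) occurs before a voiced consonant → [oː] by rule 1.
Rule 1 applies to /a/ (between /j/ and /z/: before a voiced consonant) → [aː].
/i/ (word-final) fails the environment for rule 1, so it stays [i].

[voːbjaːzi]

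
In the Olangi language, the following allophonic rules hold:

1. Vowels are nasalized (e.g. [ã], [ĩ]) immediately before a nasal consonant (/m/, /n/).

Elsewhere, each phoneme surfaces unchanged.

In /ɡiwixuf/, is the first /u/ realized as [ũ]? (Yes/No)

No

/u/ (between /x/ and /f/) fails the environment for rule 1, so it stays [u].
The actual realization is [u], not [ũ].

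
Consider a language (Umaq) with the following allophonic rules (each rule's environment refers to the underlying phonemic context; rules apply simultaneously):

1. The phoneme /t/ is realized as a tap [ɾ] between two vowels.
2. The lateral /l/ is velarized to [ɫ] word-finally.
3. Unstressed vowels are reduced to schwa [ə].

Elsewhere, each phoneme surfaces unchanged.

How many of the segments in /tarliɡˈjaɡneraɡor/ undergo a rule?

Segments that undergo a rule: /a/ → [ə] (rule 3); /i/ → [ə] (rule 3); /e/ → [ə] (rule 3); /a/ → [ə] (rule 3); /o/ → [ə] (rule 3).
All other segments surface unchanged.

5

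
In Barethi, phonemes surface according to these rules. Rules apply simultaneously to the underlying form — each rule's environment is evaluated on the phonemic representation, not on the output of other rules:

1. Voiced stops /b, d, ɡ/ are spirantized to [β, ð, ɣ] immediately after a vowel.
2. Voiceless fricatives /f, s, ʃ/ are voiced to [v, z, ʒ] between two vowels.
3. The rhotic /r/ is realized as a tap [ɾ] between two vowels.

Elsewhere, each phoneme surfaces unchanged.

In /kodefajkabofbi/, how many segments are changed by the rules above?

3

Segments that undergo a rule: /d/ → [ð] (rule 1); /f/ → [v] (rule 2); /b/ → [β] (rule 1).
All other segments surface unchanged.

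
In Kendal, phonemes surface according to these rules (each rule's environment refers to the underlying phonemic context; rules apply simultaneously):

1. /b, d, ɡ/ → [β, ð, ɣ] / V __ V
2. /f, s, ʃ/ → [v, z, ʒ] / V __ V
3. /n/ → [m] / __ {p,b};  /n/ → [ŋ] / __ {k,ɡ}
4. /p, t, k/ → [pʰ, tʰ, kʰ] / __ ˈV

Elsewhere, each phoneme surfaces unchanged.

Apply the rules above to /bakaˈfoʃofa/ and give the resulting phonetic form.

[bakaˈvoʒova]

/b/ — word-initial; rule 1 does not apply here → [b].
/k/ (between /a/ and /a/) is in the target of rule 4 but the environment (immediately before a stressed vowel) is not met → [k].
/f/ — between /a/ and /o/, between two vowels — surfaces as [v] (rule 2).
/ʃ/ (between /o/ and /o/): between two vowels, so rule 2 applies → [ʒ].
/f/ (between /o/ and /a/): between two vowels, so rule 2 applies → [v].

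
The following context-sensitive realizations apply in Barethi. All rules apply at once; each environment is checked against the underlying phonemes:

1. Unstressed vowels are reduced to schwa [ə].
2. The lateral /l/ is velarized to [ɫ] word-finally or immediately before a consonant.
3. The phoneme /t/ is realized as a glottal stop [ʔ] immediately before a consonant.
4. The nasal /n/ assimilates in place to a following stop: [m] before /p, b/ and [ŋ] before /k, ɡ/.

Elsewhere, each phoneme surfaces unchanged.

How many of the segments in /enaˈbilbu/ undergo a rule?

4

Segments that undergo a rule: /e/ → [ə] (rule 1); /a/ → [ə] (rule 1); /l/ → [ɫ] (rule 2); /u/ → [ə] (rule 1).
All other segments surface unchanged.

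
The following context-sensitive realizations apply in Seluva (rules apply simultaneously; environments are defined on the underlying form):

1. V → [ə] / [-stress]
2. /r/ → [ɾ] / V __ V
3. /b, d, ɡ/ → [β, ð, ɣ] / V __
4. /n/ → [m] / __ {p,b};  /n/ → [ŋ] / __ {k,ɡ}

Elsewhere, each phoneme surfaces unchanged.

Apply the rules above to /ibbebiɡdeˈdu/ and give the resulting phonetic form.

[əβbəβəɣdəˈðu]

/i/ (word-initial) occurs in an unstressed syllable → [ə] by rule 1.
/b/ (between /i/ and /b/) occurs immediately after a vowel → [β] by rule 3.
/b/ (between /b/ and /e/) is in the target of rule 3 but the environment (immediately after a vowel) is not met → [b].
Rule 1 applies to /e/ (between /b/ and /b/: in an unstressed syllable) → [ə].
Rule 3 applies to /b/ (between /e/ and /i/: immediately after a vowel) → [β].
/i/ meets the environment for rule 1 (in an unstressed syllable) → [ə].
/ɡ/ (between /i/ and /d/): immediately after a vowel, so rule 3 applies → [ɣ].
/d/ (between /ɡ/ and /e/): rule 3 targets it, but not immediately after a vowel → unchanged [d].
/e/ (between /d/ and /d/) occurs in an unstressed syllable → [ə] by rule 1.
/d/ (between /e/ and /u/): immediately after a vowel, so rule 3 applies → [ð].
/u/ (word-final) fails the environment for rule 1, so it stays [u].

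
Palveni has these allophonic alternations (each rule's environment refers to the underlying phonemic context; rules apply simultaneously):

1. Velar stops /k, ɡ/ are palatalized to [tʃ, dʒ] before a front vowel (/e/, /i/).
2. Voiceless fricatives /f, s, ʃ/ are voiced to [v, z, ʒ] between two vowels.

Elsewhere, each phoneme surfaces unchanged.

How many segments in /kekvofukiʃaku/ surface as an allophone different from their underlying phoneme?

Segments that undergo a rule: /k/ → [tʃ] (rule 1); /f/ → [v] (rule 2); /k/ → [tʃ] (rule 1); /ʃ/ → [ʒ] (rule 2).
All other segments surface unchanged.

4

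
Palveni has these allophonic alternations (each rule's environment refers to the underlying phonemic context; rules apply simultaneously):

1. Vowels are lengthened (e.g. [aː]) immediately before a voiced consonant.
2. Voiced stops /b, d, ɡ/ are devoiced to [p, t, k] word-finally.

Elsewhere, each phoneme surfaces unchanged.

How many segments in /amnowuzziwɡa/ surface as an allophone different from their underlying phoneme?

Segments that undergo a rule: /a/ → [aː] (rule 1); /o/ → [oː] (rule 1); /u/ → [uː] (rule 1); /i/ → [iː] (rule 1).
All other segments surface unchanged.

4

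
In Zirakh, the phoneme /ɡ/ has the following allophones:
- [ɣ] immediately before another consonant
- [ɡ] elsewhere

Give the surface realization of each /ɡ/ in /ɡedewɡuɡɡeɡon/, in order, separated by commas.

Occurrence 1 (position 1): no conditioning environment matches → elsewhere allophone [ɡ].
Occurrence 2 (position 6): no conditioning environment matches → elsewhere allophone [ɡ].
Occurrence 3 (position 8): immediately before another consonant → [ɣ].
Occurrence 4 (position 9): no conditioning environment matches → elsewhere allophone [ɡ].
Occurrence 5 (position 11): no conditioning environment matches → elsewhere allophone [ɡ].

[ɡ], [ɡ], [ɣ], [ɡ], [ɡ]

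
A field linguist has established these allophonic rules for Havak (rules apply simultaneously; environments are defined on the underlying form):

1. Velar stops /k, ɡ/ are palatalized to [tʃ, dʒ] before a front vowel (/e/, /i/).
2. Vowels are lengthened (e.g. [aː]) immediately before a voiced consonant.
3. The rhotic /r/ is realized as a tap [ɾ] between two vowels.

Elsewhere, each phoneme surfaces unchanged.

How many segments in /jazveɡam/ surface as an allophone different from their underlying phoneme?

3

Segments that undergo a rule: /a/ → [aː] (rule 2); /e/ → [eː] (rule 2); /a/ → [aː] (rule 2).
All other segments surface unchanged.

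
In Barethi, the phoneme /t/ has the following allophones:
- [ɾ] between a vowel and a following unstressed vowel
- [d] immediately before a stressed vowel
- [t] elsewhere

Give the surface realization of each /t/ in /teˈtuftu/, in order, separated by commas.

[t], [d], [t]

Occurrence 1 (position 1): no conditioning environment matches → elsewhere allophone [t].
Occurrence 2 (position 3): immediately before a stressed vowel → [d].
Occurrence 3 (position 6): no conditioning environment matches → elsewhere allophone [t].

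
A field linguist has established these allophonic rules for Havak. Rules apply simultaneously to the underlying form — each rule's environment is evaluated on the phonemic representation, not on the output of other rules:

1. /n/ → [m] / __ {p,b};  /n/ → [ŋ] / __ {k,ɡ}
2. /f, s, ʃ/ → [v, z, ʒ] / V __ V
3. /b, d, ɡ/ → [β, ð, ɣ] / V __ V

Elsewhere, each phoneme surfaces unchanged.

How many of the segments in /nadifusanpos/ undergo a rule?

Segments that undergo a rule: /d/ → [ð] (rule 3); /f/ → [v] (rule 2); /s/ → [z] (rule 2); /n/ → [m] (rule 1).
All other segments surface unchanged.

4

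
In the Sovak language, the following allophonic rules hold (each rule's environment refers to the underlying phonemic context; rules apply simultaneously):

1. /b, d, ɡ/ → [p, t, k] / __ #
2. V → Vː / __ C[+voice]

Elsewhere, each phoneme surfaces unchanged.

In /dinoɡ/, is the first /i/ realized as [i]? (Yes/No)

/i/ (between /d/ and /n/) occurs before a voiced consonant → [iː] by rule 2.
The actual realization is [iː], not [i].

No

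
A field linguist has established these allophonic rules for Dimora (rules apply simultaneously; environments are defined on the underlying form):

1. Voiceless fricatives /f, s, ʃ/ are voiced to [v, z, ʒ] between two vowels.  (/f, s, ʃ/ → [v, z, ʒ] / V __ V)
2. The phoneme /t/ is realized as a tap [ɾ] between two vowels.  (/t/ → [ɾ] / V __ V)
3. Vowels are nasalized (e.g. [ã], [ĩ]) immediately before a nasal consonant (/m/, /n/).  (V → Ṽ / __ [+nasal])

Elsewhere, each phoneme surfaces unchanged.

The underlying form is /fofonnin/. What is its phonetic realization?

[fovõnnĩn]

/f/ — word-initial; rule 1 does not apply here → [f].
/o/ (between /f/ and /f/): rule 3 targets it, but not before a nasal consonant → unchanged [o].
Rule 1 applies to /f/ (between /o/ and /o/: between two vowels) → [v].
/o/ — between /f/ and /n/, before a nasal consonant — surfaces as [õ] (rule 3).
/i/ meets the environment for rule 3 (before a nasal consonant) → [ĩ].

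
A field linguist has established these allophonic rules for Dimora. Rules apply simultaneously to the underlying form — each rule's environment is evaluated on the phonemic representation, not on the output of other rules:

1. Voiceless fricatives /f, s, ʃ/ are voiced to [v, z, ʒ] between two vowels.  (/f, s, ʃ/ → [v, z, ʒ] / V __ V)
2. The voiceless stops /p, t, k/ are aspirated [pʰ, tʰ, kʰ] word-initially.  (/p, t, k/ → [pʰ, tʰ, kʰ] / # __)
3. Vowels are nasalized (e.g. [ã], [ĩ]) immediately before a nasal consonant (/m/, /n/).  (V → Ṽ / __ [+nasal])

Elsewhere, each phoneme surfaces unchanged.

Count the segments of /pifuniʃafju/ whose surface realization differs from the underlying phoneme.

Segments that undergo a rule: /p/ → [pʰ] (rule 2); /f/ → [v] (rule 1); /u/ → [ũ] (rule 3); /ʃ/ → [ʒ] (rule 1).
All other segments surface unchanged.

4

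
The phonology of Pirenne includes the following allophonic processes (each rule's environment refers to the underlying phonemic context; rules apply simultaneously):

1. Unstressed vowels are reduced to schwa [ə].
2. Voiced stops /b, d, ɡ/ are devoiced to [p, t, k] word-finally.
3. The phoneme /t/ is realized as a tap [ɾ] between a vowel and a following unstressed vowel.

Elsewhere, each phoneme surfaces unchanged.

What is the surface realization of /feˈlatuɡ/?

/f/ stays [f].
/e/ (between /f/ and /l/) occurs in an unstressed syllable → [ə] by rule 1.
/l/ (between /e/ and /a/): no rule targets it → [l].
/a/ (between /l/ and /t/): rule 1 targets it, but not in an unstressed syllable → unchanged [a].
Rule 3 applies to /t/ (between /a/ and /u/: between a vowel and a following unstressed vowel) → [ɾ].
/u/ meets the environment for rule 1 (in an unstressed syllable) → [ə].
/ɡ/ — word-final, word-finally — surfaces as [k] (rule 2).

[fəˈlaɾək]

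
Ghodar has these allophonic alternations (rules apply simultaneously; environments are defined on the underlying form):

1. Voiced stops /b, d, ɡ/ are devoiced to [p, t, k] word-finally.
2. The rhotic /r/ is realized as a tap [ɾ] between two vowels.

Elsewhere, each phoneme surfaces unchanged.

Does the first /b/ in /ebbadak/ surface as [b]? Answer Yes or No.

Yes

/b/ (between /e/ and /b/) fails the environment for rule 1, so it stays [b].
The actual realization is [b], which matches [b].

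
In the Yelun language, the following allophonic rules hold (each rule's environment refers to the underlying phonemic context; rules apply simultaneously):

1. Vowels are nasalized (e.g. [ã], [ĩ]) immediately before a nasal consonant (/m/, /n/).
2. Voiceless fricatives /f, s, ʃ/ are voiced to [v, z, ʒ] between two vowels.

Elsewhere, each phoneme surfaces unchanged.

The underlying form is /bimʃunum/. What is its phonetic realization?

[bĩmʃũnũm]

/b/ (word-initial): no rule targets it → [b].
/i/ — between /b/ and /m/, before a nasal consonant — surfaces as [ĩ] (rule 1).
/m/ (between /i/ and /ʃ/) is unaffected → [m].
/ʃ/ (between /m/ and /u/) fails the environment for rule 2, so it stays [ʃ].
/u/ (between /ʃ/ and /n/): before a nasal consonant, so rule 1 applies → [ũ].
/n/ — not in any rule's target class → [n].
/u/ meets the environment for rule 1 (before a nasal consonant) → [ũ].
/m/ (word-final): no rule targets it → [m].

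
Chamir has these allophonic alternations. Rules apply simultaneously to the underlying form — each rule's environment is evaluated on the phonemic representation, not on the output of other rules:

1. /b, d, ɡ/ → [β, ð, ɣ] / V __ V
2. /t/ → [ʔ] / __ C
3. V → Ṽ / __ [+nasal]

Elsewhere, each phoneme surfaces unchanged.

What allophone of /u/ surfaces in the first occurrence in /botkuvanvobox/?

/u/ — between /k/ and /v/; rule 3 does not apply here → [u].

[u]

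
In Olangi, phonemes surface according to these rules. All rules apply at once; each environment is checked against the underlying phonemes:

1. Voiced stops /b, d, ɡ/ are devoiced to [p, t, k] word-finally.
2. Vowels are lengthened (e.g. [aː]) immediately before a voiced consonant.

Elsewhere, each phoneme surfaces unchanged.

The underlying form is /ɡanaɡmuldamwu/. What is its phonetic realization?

[ɡaːnaːɡmuːldaːmwu]

/ɡ/ (word-initial) is in the target of rule 1 but the environment (word-finally) is not met → [ɡ].
/a/ (between /ɡ/ and /n/) occurs before a voiced consonant → [aː] by rule 2.
/n/ — not in any rule's target class → [n].
/a/ (between /n/ and /ɡ/): before a voiced consonant, so rule 2 applies → [aː].
/ɡ/ (between /a/ and /m/) is in the target of rule 1 but the environment (word-finally) is not met → [ɡ].
/m/ (between /ɡ/ and /u/) is unaffected → [m].
/u/ (between /m/ and /l/) occurs before a voiced consonant → [uː] by rule 2.
/l/ (between /u/ and /d/) is unaffected → [l].
/d/ — between /l/ and /a/; rule 1 does not apply here → [d].
Rule 2 applies to /a/ (between /d/ and /m/: before a voiced consonant) → [aː].
/m/ (between /a/ and /w/) is unaffected → [m].
/w/ (between /m/ and /u/) is unaffected → [w].
/u/ (word-final) is in the target of rule 2 but the environment (before a voiced consonant) is not met → [u].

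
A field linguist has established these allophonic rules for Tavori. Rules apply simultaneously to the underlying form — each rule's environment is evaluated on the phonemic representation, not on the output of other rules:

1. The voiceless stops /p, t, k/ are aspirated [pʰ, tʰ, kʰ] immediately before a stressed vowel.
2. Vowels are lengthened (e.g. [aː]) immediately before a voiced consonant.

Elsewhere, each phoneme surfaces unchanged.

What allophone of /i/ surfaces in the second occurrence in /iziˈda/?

[iː]

/i/ — between /z/ and /d/, before a voiced consonant — surfaces as [iː] (rule 2).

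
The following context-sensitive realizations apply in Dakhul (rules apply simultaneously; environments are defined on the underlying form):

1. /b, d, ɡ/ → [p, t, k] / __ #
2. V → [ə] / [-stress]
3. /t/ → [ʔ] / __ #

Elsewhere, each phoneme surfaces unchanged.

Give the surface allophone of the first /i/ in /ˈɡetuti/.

[ə]

/i/ meets the environment for rule 2 (in an unstressed syllable) → [ə].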